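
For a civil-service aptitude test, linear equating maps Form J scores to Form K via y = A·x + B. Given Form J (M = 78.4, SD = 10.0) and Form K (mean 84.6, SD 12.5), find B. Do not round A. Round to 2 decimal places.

A = SD_Y / SD_X = 12.5 / 10.0 = 1.250000
B = M_Y − A·M_X = 84.6 − 1.250000 × 78.4 = -13.40

-13.40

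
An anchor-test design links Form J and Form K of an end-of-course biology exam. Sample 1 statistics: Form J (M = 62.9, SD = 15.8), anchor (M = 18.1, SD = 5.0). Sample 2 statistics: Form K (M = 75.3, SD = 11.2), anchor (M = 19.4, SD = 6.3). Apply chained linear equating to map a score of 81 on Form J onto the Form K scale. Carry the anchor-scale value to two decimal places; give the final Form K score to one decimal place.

83.2

Form J → anchor (Sample 1): v = (5.0/15.8)(81 − 62.9) + 18.1 = 23.83
anchor → Form K (Sample 2): y = (11.2/6.3)(23.83 − 19.4) + 75.3 = 83.2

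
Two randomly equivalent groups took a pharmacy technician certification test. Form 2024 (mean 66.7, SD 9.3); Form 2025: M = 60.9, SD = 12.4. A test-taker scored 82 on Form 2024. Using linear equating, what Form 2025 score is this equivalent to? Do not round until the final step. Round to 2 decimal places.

81.30

Linear equating: y = (SD_Y/SD_X)(x − M_X) + M_Y
y = (12.4/9.3)(82 − 66.7) + 60.9
y = 1.333333 × 15.3 + 60.9 = 20.4000 + 60.9 = 81.30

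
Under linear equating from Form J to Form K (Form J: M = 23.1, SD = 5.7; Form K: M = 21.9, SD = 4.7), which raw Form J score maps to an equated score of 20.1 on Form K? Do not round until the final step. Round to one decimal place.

20.9

Invert y = (SD_Y/SD_X)(x − M_X) + M_Y:
x = (SD_X/SD_Y)(y − M_Y) + M_X = (5.7/4.7)(20.1 − 21.9) + 23.1
x = 1.212766 × -1.800 + 23.1 = 20.9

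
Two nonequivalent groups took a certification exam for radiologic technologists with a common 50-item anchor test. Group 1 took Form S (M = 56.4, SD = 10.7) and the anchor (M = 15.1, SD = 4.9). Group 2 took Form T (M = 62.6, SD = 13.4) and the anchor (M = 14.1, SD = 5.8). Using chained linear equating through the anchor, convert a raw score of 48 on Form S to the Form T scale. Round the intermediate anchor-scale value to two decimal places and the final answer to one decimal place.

Form S → anchor (Group 1): v = (4.9/10.7)(48 − 56.4) + 15.1 = 11.25
anchor → Form T (Group 2): y = (13.4/5.8)(11.25 − 14.1) + 62.6 = 56.0

56.0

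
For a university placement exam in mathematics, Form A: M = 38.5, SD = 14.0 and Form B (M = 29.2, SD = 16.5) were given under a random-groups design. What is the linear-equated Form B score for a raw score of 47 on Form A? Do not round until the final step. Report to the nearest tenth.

Linear equating: y = (SD_Y/SD_X)(x − M_X) + M_Y
y = (16.5/14.0)(47 − 38.5) + 29.2
y = 1.178571 × 8.5 + 29.2 = 10.0179 + 29.2 = 39.2

39.2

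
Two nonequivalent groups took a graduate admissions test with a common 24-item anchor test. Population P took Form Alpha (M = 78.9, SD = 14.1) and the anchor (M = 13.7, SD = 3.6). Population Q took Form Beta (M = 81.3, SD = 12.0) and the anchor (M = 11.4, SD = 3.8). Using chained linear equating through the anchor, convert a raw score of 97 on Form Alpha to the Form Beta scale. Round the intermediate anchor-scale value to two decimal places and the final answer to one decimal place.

103.2

Form Alpha → anchor (Population P): v = (3.6/14.1)(97 − 78.9) + 13.7 = 18.32
anchor → Form Beta (Population Q): y = (12.0/3.8)(18.32 − 11.4) + 81.3 = 103.2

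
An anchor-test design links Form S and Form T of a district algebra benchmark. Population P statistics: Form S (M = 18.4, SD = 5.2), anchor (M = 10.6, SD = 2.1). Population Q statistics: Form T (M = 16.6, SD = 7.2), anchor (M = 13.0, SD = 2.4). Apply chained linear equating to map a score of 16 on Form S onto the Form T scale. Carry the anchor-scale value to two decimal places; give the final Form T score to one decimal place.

6.5

Form S → anchor (Population P): v = (2.1/5.2)(16 − 18.4) + 10.6 = 9.63
anchor → Form T (Population Q): y = (7.2/2.4)(9.63 − 13.0) + 16.6 = 6.5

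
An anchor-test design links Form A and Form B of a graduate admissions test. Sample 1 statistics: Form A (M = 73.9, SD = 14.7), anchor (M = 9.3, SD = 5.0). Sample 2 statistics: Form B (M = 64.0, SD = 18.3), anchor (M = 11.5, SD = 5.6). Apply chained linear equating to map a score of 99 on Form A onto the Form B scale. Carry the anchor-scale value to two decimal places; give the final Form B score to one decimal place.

Form A → anchor (Sample 1): v = (5.0/14.7)(99 − 73.9) + 9.3 = 17.84
anchor → Form B (Sample 2): y = (18.3/5.6)(17.84 − 11.5) + 64.0 = 84.7

84.7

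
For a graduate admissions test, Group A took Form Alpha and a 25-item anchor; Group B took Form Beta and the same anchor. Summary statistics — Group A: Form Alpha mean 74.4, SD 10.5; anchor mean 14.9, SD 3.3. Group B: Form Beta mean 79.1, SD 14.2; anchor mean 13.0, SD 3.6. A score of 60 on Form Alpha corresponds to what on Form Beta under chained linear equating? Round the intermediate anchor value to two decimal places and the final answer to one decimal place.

68.7

Form Alpha → anchor (Group A): v = (3.3/10.5)(60 − 74.4) + 14.9 = 10.37
anchor → Form Beta (Group B): y = (14.2/3.6)(10.37 − 13.0) + 79.1 = 68.7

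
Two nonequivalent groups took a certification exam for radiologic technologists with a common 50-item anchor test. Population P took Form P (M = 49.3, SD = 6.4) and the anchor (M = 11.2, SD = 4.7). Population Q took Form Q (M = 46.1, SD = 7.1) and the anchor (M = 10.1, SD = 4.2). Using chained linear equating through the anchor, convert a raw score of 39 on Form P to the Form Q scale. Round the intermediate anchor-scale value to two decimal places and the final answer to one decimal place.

35.2

Form P → anchor (Population P): v = (4.7/6.4)(39 − 49.3) + 11.2 = 3.64
anchor → Form Q (Population Q): y = (7.1/4.2)(3.64 − 10.1) + 46.1 = 35.2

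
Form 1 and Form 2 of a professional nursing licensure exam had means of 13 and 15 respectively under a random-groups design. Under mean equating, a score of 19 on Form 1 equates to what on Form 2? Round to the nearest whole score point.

Mean equating: y = x + (M_Y − M_X) = 19 + (15 − 13) = 21

21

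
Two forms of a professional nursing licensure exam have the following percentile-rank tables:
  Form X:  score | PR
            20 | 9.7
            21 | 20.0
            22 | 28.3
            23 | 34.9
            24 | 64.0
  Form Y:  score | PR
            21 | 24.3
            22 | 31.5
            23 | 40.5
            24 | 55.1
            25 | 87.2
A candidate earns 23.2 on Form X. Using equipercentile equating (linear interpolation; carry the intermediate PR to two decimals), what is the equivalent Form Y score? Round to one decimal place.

PR of 23.2 on Form X: 34.9 + (23.2 − 23)/(24 − 23) × (64.0 − 34.9) = 40.72
On Form Y, PR 40.72 falls between score 23 (PR 40.5) and 24 (PR 55.1).
Interpolate: 23 + (40.72 − 40.5)/(55.1 − 40.5) × (24 − 23) = 23.0

23.0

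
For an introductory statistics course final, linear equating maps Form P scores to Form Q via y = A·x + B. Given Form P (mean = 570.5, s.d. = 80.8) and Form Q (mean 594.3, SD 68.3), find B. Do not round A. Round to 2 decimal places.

112.06

A = SD_Y / SD_X = 68.3 / 80.8 = 0.845297
B = M_Y − A·M_X = 594.3 − 0.845297 × 570.5 = 112.06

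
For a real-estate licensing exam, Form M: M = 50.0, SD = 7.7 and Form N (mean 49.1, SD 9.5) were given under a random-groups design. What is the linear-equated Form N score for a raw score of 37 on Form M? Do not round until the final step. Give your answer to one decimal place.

Linear equating: y = (SD_Y/SD_X)(x − M_X) + M_Y
y = (9.5/7.7)(37 − 50.0) + 49.1
y = 1.233766 × -13.0 + 49.1 = -16.0390 + 49.1 = 33.1

33.1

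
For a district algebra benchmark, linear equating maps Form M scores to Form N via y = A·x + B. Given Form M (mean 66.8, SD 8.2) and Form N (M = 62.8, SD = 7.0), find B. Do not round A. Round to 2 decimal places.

A = SD_Y / SD_X = 7.0 / 8.2 = 0.853659
B = M_Y − A·M_X = 62.8 − 0.853659 × 66.8 = 5.78

5.78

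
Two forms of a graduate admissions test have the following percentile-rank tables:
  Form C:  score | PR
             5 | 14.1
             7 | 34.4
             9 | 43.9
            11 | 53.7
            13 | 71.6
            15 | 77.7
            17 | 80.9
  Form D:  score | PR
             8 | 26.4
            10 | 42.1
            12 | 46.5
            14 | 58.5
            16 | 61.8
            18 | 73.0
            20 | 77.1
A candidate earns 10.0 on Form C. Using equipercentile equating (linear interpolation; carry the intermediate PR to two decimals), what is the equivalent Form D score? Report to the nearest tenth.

PR of 10.0 on Form C: 43.9 + (10.0 − 9)/(11 − 9) × (53.7 − 43.9) = 48.80
On Form D, PR 48.80 falls between score 12 (PR 46.5) and 14 (PR 58.5).
Interpolate: 12 + (48.80 − 46.5)/(58.5 − 46.5) × (14 − 12) = 12.4

12.4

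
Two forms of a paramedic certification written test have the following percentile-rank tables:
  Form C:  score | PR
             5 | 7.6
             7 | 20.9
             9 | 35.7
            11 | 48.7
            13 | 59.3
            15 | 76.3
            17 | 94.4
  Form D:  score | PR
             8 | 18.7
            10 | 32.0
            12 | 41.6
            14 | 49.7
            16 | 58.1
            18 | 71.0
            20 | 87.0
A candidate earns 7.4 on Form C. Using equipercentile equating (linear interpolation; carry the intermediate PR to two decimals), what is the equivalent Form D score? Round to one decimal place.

PR of 7.4 on Form C: 20.9 + (7.4 − 7)/(9 − 7) × (35.7 − 20.9) = 23.86
On Form D, PR 23.86 falls between score 8 (PR 18.7) and 10 (PR 32.0).
Interpolate: 8 + (23.86 − 18.7)/(32.0 − 18.7) × (10 − 8) = 8.8

8.8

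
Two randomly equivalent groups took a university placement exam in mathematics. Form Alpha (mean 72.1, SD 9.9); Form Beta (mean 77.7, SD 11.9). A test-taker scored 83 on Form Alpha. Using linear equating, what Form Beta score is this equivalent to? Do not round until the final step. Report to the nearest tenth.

Linear equating: y = (SD_Y/SD_X)(x − M_X) + M_Y
y = (11.9/9.9)(83 − 72.1) + 77.7
y = 1.202020 × 10.9 + 77.7 = 13.1020 + 77.7 = 90.8

90.8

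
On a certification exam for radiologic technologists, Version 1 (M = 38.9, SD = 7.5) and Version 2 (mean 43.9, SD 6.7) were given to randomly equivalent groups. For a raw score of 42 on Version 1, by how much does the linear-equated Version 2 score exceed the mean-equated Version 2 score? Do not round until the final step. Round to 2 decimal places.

-0.33

Mean-equated: 42 + (43.9 − 38.9) = 47.00
Linear-equated: (6.7/7.5)(42 − 38.9) + 43.9 = 46.669
Difference = 46.669 − 47.00 = -0.33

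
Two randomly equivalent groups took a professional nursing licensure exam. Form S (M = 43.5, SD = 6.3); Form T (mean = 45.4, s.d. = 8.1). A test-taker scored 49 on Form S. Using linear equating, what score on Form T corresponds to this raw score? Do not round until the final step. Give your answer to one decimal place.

Linear equating: y = (SD_Y/SD_X)(x − M_X) + M_Y
y = (8.1/6.3)(49 − 43.5) + 45.4
y = 1.285714 × 5.5 + 45.4 = 7.0714 + 45.4 = 52.5

52.5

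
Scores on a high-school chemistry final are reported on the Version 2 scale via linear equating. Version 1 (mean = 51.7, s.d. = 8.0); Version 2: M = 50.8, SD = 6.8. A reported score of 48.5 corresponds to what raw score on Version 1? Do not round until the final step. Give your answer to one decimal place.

49.0

Invert y = (SD_Y/SD_X)(x − M_X) + M_Y:
x = (SD_X/SD_Y)(y − M_Y) + M_X = (8.0/6.8)(48.5 − 50.8) + 51.7
x = 1.176471 × -2.300 + 51.7 = 49.0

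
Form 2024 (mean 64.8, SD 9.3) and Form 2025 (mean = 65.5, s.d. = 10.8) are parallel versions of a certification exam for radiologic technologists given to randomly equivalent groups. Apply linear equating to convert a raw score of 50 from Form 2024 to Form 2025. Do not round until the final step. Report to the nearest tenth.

48.3

Linear equating: y = (SD_Y/SD_X)(x − M_X) + M_Y
y = (10.8/9.3)(50 − 64.8) + 65.5
y = 1.161290 × -14.8 + 65.5 = -17.1871 + 65.5 = 48.3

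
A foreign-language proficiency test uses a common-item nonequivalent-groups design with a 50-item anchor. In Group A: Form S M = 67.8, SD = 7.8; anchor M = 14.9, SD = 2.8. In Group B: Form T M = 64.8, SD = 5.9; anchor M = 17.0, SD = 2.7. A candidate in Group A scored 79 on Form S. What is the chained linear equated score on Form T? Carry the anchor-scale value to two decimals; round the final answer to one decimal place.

Form S → anchor (Group A): v = (2.8/7.8)(79 − 67.8) + 14.9 = 18.92
anchor → Form T (Group B): y = (5.9/2.7)(18.92 − 17.0) + 64.8 = 69.0

69.0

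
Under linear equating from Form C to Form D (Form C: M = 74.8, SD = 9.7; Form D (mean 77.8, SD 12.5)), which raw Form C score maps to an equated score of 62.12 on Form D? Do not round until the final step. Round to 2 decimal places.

Invert y = (SD_Y/SD_X)(x − M_X) + M_Y:
x = (SD_X/SD_Y)(y − M_Y) + M_X = (9.7/12.5)(62.12 − 77.8) + 74.8
x = 0.776000 × -15.680 + 74.8 = 62.63

62.63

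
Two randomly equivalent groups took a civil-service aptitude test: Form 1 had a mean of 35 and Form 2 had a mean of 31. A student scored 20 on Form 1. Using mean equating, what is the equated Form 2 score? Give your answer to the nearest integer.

Mean equating: y = x + (M_Y − M_X) = 20 + (31 − 35) = 16

16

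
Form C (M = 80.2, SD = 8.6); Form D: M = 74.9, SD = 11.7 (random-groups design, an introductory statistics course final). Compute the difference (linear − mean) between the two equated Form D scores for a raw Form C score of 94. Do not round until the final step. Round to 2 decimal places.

4.97

Mean-equated: 94 + (74.9 − 80.2) = 88.70
Linear-equated: (11.7/8.6)(94 − 80.2) + 74.9 = 93.674
Difference = 93.674 − 88.70 = 4.97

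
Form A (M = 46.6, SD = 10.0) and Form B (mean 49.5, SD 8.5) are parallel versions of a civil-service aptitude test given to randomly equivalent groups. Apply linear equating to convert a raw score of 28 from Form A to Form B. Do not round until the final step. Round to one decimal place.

33.7

Linear equating: y = (SD_Y/SD_X)(x − M_X) + M_Y
y = (8.5/10.0)(28 − 46.6) + 49.5
y = 0.850000 × -18.6 + 49.5 = -15.8100 + 49.5 = 33.7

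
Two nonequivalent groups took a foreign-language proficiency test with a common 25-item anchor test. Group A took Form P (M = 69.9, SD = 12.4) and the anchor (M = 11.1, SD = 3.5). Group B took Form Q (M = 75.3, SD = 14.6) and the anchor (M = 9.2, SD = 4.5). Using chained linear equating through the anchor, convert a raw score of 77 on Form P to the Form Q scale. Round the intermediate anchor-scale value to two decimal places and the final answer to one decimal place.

Form P → anchor (Group A): v = (3.5/12.4)(77 − 69.9) + 11.1 = 13.10
anchor → Form Q (Group B): y = (14.6/4.5)(13.10 − 9.2) + 75.3 = 88.0

88.0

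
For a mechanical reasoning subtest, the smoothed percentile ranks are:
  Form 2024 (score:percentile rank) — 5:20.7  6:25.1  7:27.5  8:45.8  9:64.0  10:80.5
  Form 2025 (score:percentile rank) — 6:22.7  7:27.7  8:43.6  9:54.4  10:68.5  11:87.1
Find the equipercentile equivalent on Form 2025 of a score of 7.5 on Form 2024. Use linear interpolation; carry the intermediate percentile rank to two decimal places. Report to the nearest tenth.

7.6

PR of 7.5 on Form 2024: 27.5 + (7.5 − 7)/(8 − 7) × (45.8 − 27.5) = 36.65
On Form 2025, PR 36.65 falls between score 7 (PR 27.7) and 8 (PR 43.6).
Interpolate: 7 + (36.65 − 27.7)/(43.6 − 27.7) × (8 − 7) = 7.6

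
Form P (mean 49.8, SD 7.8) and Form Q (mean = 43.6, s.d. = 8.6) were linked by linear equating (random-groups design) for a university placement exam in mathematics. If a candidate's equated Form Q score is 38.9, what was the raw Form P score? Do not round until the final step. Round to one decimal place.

Invert y = (SD_Y/SD_X)(x − M_X) + M_Y:
x = (SD_X/SD_Y)(y − M_Y) + M_X = (7.8/8.6)(38.9 − 43.6) + 49.8
x = 0.906977 × -4.700 + 49.8 = 45.5

45.5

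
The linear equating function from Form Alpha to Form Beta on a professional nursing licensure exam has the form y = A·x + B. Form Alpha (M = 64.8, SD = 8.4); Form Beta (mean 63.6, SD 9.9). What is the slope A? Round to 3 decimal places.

A = SD_Y / SD_X = 9.9 / 8.4 = 1.179

1.179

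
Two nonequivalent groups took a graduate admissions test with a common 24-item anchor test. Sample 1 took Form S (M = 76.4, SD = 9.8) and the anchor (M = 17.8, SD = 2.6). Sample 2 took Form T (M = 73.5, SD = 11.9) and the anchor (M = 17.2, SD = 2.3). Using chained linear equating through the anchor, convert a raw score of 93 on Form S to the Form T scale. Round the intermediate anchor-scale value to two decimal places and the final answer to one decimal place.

99.4

Form S → anchor (Sample 1): v = (2.6/9.8)(93 − 76.4) + 17.8 = 22.20
anchor → Form T (Sample 2): y = (11.9/2.3)(22.20 − 17.2) + 73.5 = 99.4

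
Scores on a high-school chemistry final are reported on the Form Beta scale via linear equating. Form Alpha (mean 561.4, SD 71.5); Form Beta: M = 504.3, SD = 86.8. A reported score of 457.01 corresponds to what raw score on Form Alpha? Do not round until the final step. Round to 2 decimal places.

522.45

Invert y = (SD_Y/SD_X)(x − M_X) + M_Y:
x = (SD_X/SD_Y)(y − M_Y) + M_X = (71.5/86.8)(457.01 − 504.3) + 561.4
x = 0.823733 × -47.290 + 561.4 = 522.45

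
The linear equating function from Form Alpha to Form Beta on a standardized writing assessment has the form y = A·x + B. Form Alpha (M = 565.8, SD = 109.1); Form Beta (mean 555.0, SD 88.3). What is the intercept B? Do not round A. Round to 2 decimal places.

A = SD_Y / SD_X = 88.3 / 109.1 = 0.809349
B = M_Y − A·M_X = 555.0 − 0.809349 × 565.8 = 97.07

97.07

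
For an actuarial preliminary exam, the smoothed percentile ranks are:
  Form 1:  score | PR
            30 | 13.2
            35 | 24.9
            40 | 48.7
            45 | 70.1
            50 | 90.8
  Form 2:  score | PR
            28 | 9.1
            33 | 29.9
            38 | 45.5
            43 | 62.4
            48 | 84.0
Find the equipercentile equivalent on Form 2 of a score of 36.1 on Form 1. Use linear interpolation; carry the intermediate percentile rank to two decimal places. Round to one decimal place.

33.1

PR of 36.1 on Form 1: 24.9 + (36.1 − 35)/(40 − 35) × (48.7 − 24.9) = 30.14
On Form 2, PR 30.14 falls between score 33 (PR 29.9) and 38 (PR 45.5).
Interpolate: 33 + (30.14 − 29.9)/(45.5 − 29.9) × (38 − 33) = 33.1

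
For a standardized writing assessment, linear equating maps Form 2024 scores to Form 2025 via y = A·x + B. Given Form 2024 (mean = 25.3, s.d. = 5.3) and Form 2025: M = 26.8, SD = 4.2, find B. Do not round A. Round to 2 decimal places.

A = SD_Y / SD_X = 4.2 / 5.3 = 0.792453
B = M_Y − A·M_X = 26.8 − 0.792453 × 25.3 = 6.75

6.75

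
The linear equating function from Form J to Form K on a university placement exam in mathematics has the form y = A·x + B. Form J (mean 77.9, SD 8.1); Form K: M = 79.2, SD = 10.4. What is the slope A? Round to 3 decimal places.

1.284

A = SD_Y / SD_X = 10.4 / 8.1 = 1.284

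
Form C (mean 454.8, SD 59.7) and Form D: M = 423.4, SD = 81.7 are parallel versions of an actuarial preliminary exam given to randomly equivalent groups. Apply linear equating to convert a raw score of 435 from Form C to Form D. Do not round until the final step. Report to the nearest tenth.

396.3

Linear equating: y = (SD_Y/SD_X)(x − M_X) + M_Y
y = (81.7/59.7)(435 − 454.8) + 423.4
y = 1.368509 × -19.8 + 423.4 = -27.0965 + 423.4 = 396.3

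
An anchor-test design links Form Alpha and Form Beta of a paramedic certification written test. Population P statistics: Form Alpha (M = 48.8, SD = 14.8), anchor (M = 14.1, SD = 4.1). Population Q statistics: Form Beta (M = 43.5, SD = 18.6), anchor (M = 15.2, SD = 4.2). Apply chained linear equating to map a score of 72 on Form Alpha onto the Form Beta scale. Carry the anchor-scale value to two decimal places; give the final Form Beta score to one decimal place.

67.1

Form Alpha → anchor (Population P): v = (4.1/14.8)(72 − 48.8) + 14.1 = 20.53
anchor → Form Beta (Population Q): y = (18.6/4.2)(20.53 − 15.2) + 43.5 = 67.1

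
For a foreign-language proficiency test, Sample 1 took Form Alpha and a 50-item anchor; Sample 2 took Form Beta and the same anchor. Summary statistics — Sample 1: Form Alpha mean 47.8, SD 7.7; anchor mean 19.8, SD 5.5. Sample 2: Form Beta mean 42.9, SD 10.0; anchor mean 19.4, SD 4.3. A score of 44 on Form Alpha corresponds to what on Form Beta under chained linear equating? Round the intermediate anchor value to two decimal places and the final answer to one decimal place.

Form Alpha → anchor (Sample 1): v = (5.5/7.7)(44 − 47.8) + 19.8 = 17.09
anchor → Form Beta (Sample 2): y = (10.0/4.3)(17.09 − 19.4) + 42.9 = 37.5

37.5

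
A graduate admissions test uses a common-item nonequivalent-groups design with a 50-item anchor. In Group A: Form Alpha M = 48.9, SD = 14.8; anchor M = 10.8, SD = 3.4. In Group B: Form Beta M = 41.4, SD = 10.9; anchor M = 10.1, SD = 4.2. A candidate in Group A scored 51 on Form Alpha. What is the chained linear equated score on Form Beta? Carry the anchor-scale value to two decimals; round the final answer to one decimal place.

44.5

Form Alpha → anchor (Group A): v = (3.4/14.8)(51 − 48.9) + 10.8 = 11.28
anchor → Form Beta (Group B): y = (10.9/4.2)(11.28 − 10.1) + 41.4 = 44.5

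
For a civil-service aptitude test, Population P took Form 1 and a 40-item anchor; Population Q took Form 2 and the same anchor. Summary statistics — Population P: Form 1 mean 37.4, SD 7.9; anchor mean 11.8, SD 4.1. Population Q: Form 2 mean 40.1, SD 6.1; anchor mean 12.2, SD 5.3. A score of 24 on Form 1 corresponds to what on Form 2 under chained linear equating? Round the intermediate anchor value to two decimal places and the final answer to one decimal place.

Form 1 → anchor (Population P): v = (4.1/7.9)(24 − 37.4) + 11.8 = 4.85
anchor → Form 2 (Population Q): y = (6.1/5.3)(4.85 − 12.2) + 40.1 = 31.6

31.6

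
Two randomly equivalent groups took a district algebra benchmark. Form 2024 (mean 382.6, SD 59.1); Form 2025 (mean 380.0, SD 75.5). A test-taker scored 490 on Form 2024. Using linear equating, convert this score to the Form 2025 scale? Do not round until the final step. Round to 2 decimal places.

Linear equating: y = (SD_Y/SD_X)(x − M_X) + M_Y
y = (75.5/59.1)(490 − 382.6) + 380.0
y = 1.277496 × 107.4 + 380.0 = 137.2030 + 380.0 = 517.20

517.20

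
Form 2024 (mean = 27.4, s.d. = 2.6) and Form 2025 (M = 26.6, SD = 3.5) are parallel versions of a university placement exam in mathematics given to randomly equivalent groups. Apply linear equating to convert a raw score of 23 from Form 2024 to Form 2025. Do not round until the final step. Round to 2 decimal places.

Linear equating: y = (SD_Y/SD_X)(x − M_X) + M_Y
y = (3.5/2.6)(23 − 27.4) + 26.6
y = 1.346154 × -4.4 + 26.6 = -5.9231 + 26.6 = 20.68

20.68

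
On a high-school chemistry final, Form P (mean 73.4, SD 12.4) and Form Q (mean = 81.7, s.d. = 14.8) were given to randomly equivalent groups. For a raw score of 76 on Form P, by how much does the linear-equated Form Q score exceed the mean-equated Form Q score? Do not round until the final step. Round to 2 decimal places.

0.50

Mean-equated: 76 + (81.7 − 73.4) = 84.30
Linear-equated: (14.8/12.4)(76 − 73.4) + 81.7 = 84.803
Difference = 84.803 − 84.30 = 0.50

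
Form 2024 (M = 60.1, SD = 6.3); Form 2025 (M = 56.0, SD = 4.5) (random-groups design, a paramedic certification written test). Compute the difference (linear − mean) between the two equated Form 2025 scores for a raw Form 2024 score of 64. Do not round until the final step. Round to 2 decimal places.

Mean-equated: 64 + (56.0 − 60.1) = 59.90
Linear-equated: (4.5/6.3)(64 − 60.1) + 56.0 = 58.786
Difference = 58.786 − 59.90 = -1.11

-1.11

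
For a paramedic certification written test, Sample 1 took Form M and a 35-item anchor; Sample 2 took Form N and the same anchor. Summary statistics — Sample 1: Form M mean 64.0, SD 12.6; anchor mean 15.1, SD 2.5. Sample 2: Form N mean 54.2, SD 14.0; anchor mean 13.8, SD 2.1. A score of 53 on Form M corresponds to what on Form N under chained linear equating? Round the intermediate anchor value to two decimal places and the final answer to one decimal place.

Form M → anchor (Sample 1): v = (2.5/12.6)(53 − 64.0) + 15.1 = 12.92
anchor → Form N (Sample 2): y = (14.0/2.1)(12.92 − 13.8) + 54.2 = 48.3

48.3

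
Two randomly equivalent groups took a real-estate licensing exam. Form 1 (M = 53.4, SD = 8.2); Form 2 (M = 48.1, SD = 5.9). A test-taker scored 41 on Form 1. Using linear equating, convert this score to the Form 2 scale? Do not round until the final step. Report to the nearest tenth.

Linear equating: y = (SD_Y/SD_X)(x − M_X) + M_Y
y = (5.9/8.2)(41 − 53.4) + 48.1
y = 0.719512 × -12.4 + 48.1 = -8.9220 + 48.1 = 39.2

39.2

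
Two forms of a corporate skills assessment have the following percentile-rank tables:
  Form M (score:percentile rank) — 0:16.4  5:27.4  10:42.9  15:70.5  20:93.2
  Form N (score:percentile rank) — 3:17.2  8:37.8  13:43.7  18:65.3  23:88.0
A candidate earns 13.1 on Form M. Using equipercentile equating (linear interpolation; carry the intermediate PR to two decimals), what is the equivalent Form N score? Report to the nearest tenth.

16.8

PR of 13.1 on Form M: 42.9 + (13.1 − 10)/(15 − 10) × (70.5 − 42.9) = 60.01
On Form N, PR 60.01 falls between score 13 (PR 43.7) and 18 (PR 65.3).
Interpolate: 13 + (60.01 − 43.7)/(65.3 − 43.7) × (18 − 13) = 16.8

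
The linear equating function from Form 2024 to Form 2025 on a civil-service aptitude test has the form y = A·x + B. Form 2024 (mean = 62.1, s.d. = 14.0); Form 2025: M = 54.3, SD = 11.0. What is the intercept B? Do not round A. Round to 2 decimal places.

A = SD_Y / SD_X = 11.0 / 14.0 = 0.785714
B = M_Y − A·M_X = 54.3 − 0.785714 × 62.1 = 5.51

5.51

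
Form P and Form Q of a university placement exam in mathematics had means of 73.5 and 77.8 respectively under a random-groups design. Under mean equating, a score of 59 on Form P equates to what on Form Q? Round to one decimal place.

Mean equating: y = x + (M_Y − M_X) = 59 + (77.8 − 73.5) = 63.3

63.3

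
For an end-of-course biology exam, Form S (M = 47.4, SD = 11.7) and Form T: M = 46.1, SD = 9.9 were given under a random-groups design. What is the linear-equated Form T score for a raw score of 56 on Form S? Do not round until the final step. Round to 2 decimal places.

Linear equating: y = (SD_Y/SD_X)(x − M_X) + M_Y
y = (9.9/11.7)(56 − 47.4) + 46.1
y = 0.846154 × 8.6 + 46.1 = 7.2769 + 46.1 = 53.38

53.38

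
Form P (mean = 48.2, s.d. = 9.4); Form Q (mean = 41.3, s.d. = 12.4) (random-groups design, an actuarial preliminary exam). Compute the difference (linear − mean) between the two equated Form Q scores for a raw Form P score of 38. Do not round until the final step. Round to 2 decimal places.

-3.26

Mean-equated: 38 + (41.3 − 48.2) = 31.10
Linear-equated: (12.4/9.4)(38 − 48.2) + 41.3 = 27.845
Difference = 27.845 − 31.10 = -3.26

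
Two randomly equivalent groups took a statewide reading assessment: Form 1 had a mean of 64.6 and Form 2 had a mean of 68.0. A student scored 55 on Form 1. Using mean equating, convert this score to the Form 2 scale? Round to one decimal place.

Mean equating: y = x + (M_Y − M_X) = 55 + (68.0 − 64.6) = 58.4

58.4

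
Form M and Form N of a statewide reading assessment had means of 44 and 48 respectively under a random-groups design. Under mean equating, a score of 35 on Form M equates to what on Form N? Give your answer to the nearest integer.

Mean equating: y = x + (M_Y − M_X) = 35 + (48 − 44) = 39

39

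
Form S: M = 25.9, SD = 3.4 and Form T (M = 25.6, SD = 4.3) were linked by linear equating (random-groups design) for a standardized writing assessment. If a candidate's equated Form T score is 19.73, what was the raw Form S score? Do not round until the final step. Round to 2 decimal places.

Invert y = (SD_Y/SD_X)(x − M_X) + M_Y:
x = (SD_X/SD_Y)(y − M_Y) + M_X = (3.4/4.3)(19.73 − 25.6) + 25.9
x = 0.790698 × -5.870 + 25.9 = 21.26

21.26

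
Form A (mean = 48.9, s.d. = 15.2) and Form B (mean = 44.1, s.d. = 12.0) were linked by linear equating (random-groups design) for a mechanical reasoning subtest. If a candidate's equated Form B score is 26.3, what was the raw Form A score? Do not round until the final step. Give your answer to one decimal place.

Invert y = (SD_Y/SD_X)(x − M_X) + M_Y:
x = (SD_X/SD_Y)(y − M_Y) + M_X = (15.2/12.0)(26.3 − 44.1) + 48.9
x = 1.266667 × -17.800 + 48.9 = 26.4

26.4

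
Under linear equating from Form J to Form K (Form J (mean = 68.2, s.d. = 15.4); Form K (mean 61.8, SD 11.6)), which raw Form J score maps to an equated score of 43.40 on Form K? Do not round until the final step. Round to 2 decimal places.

Invert y = (SD_Y/SD_X)(x − M_X) + M_Y:
x = (SD_X/SD_Y)(y − M_Y) + M_X = (15.4/11.6)(43.40 − 61.8) + 68.2
x = 1.327586 × -18.400 + 68.2 = 43.77

43.77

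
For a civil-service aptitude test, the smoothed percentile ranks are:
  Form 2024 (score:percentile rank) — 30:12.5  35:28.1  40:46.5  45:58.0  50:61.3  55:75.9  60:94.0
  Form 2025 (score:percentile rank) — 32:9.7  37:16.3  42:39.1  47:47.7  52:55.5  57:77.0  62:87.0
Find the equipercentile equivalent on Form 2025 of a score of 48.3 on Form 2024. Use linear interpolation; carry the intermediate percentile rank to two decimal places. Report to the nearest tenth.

PR of 48.3 on Form 2024: 58.0 + (48.3 − 45)/(50 − 45) × (61.3 − 58.0) = 60.18
On Form 2025, PR 60.18 falls between score 52 (PR 55.5) and 57 (PR 77.0).
Interpolate: 52 + (60.18 − 55.5)/(77.0 − 55.5) × (57 − 52) = 53.1

53.1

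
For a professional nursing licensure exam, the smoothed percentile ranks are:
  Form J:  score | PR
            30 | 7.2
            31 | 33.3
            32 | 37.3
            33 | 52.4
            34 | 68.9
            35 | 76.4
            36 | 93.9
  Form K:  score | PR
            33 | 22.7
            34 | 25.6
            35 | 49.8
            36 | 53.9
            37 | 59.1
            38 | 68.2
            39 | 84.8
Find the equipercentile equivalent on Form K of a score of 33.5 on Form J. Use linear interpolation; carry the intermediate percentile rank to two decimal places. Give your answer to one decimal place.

PR of 33.5 on Form J: 52.4 + (33.5 − 33)/(34 − 33) × (68.9 − 52.4) = 60.65
On Form K, PR 60.65 falls between score 37 (PR 59.1) and 38 (PR 68.2).
Interpolate: 37 + (60.65 − 59.1)/(68.2 − 59.1) × (38 − 37) = 37.2

37.2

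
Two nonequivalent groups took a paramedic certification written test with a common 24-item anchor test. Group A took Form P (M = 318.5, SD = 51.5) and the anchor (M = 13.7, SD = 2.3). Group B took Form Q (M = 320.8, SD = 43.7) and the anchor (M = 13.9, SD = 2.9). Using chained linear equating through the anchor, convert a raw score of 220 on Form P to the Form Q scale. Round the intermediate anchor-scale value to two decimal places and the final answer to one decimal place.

251.5

Form P → anchor (Group A): v = (2.3/51.5)(220 − 318.5) + 13.7 = 9.30
anchor → Form Q (Group B): y = (43.7/2.9)(9.30 − 13.9) + 320.8 = 251.5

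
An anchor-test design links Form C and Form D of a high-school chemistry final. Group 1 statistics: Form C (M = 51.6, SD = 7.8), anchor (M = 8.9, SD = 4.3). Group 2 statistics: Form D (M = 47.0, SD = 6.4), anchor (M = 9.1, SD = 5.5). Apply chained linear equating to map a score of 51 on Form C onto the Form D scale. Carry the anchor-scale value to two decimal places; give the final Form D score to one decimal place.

46.4

Form C → anchor (Group 1): v = (4.3/7.8)(51 − 51.6) + 8.9 = 8.57
anchor → Form D (Group 2): y = (6.4/5.5)(8.57 − 9.1) + 47.0 = 46.4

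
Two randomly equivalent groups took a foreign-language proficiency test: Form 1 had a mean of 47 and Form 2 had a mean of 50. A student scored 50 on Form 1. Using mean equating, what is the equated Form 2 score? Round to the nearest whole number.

53

Mean equating: y = x + (M_Y − M_X) = 50 + (50 − 47) = 53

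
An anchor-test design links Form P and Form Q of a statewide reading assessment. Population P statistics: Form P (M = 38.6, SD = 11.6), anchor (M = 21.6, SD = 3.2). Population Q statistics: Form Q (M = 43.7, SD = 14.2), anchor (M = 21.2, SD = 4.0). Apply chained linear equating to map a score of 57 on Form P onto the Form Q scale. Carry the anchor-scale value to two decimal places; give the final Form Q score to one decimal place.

63.2

Form P → anchor (Population P): v = (3.2/11.6)(57 − 38.6) + 21.6 = 26.68
anchor → Form Q (Population Q): y = (14.2/4.0)(26.68 − 21.2) + 43.7 = 63.2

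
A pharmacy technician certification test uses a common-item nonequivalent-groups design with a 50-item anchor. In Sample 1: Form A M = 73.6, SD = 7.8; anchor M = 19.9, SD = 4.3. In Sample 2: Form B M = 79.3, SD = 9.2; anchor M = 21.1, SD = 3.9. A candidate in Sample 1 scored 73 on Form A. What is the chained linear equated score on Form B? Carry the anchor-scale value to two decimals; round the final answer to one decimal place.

75.7

Form A → anchor (Sample 1): v = (4.3/7.8)(73 − 73.6) + 19.9 = 19.57
anchor → Form B (Sample 2): y = (9.2/3.9)(19.57 − 21.1) + 79.3 = 75.7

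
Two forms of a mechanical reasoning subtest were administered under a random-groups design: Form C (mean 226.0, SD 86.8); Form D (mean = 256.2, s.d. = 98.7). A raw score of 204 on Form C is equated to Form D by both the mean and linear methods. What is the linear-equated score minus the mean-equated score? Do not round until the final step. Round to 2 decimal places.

Mean-equated: 204 + (256.2 − 226.0) = 234.20
Linear-equated: (98.7/86.8)(204 − 226.0) + 256.2 = 231.184
Difference = 231.184 − 234.20 = -3.02

-3.02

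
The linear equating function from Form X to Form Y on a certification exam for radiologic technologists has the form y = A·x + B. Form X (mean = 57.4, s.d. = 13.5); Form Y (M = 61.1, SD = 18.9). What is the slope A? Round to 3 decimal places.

1.400

A = SD_Y / SD_X = 18.9 / 13.5 = 1.400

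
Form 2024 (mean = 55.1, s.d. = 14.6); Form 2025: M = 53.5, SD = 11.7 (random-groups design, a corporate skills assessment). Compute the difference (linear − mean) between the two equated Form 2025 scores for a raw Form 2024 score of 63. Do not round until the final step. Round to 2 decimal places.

Mean-equated: 63 + (53.5 − 55.1) = 61.40
Linear-equated: (11.7/14.6)(63 − 55.1) + 53.5 = 59.831
Difference = 59.831 − 61.40 = -1.57

-1.57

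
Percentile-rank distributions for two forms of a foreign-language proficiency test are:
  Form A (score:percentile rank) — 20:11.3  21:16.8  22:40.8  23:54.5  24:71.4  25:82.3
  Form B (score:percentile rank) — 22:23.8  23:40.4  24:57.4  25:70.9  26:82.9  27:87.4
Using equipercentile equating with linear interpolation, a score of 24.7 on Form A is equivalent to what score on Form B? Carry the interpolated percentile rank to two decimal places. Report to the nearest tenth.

25.7

PR of 24.7 on Form A: 71.4 + (24.7 − 24)/(25 − 24) × (82.3 − 71.4) = 79.03
On Form B, PR 79.03 falls between score 25 (PR 70.9) and 26 (PR 82.9).
Interpolate: 25 + (79.03 − 70.9)/(82.9 − 70.9) × (26 − 25) = 25.7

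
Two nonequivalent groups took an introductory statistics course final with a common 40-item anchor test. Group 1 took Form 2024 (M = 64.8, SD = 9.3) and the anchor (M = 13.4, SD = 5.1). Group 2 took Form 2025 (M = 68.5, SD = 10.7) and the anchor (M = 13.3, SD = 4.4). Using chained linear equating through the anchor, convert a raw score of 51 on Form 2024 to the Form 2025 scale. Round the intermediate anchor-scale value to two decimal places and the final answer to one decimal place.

Form 2024 → anchor (Group 1): v = (5.1/9.3)(51 − 64.8) + 13.4 = 5.83
anchor → Form 2025 (Group 2): y = (10.7/4.4)(5.83 − 13.3) + 68.5 = 50.3

50.3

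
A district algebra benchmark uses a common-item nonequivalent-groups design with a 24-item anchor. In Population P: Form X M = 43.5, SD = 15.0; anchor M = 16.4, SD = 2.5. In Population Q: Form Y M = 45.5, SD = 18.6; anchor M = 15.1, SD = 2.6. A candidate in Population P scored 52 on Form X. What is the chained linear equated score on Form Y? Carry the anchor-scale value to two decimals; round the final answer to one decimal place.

Form X → anchor (Population P): v = (2.5/15.0)(52 − 43.5) + 16.4 = 17.82
anchor → Form Y (Population Q): y = (18.6/2.6)(17.82 − 15.1) + 45.5 = 65.0

65.0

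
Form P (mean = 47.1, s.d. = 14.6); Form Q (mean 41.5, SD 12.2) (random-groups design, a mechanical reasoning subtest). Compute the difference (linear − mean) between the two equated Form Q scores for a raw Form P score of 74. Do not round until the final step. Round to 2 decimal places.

Mean-equated: 74 + (41.5 − 47.1) = 68.40
Linear-equated: (12.2/14.6)(74 − 47.1) + 41.5 = 63.978
Difference = 63.978 − 68.40 = -4.42

-4.42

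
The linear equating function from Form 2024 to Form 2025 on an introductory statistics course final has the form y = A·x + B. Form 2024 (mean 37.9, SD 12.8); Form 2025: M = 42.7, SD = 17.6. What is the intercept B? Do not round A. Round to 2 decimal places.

-9.41

A = SD_Y / SD_X = 17.6 / 12.8 = 1.375000
B = M_Y − A·M_X = 42.7 − 1.375000 × 37.9 = -9.41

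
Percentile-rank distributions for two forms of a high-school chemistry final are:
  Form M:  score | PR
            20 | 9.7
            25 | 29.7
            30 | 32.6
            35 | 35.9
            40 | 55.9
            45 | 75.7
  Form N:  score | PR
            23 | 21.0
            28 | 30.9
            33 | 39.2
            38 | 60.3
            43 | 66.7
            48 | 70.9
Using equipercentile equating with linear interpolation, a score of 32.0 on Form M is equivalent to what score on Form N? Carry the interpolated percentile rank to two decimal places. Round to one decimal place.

29.8

PR of 32.0 on Form M: 32.6 + (32.0 − 30)/(35 − 30) × (35.9 − 32.6) = 33.92
On Form N, PR 33.92 falls between score 28 (PR 30.9) and 33 (PR 39.2).
Interpolate: 28 + (33.92 − 30.9)/(39.2 − 30.9) × (33 − 28) = 29.8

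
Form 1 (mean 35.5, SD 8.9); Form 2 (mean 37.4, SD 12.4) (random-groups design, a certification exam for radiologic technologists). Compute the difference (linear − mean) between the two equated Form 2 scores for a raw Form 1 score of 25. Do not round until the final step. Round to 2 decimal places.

Mean-equated: 25 + (37.4 − 35.5) = 26.90
Linear-equated: (12.4/8.9)(25 − 35.5) + 37.4 = 22.771
Difference = 22.771 − 26.90 = -4.13

-4.13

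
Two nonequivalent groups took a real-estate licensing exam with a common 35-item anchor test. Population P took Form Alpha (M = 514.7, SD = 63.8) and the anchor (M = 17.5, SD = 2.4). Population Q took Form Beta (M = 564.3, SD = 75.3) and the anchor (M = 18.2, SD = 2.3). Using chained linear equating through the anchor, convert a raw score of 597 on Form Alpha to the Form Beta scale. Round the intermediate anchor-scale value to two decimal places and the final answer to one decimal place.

Form Alpha → anchor (Population P): v = (2.4/63.8)(597 − 514.7) + 17.5 = 20.60
anchor → Form Beta (Population Q): y = (75.3/2.3)(20.60 − 18.2) + 564.3 = 642.9

642.9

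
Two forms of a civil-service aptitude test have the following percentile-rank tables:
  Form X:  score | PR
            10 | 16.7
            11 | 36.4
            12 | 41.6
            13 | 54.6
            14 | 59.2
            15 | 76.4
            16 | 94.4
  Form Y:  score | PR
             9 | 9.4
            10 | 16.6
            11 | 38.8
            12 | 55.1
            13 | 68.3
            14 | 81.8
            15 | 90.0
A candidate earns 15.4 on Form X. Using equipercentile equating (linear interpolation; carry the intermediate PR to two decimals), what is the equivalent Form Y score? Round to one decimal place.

14.2

PR of 15.4 on Form X: 76.4 + (15.4 − 15)/(16 − 15) × (94.4 − 76.4) = 83.60
On Form Y, PR 83.60 falls between score 14 (PR 81.8) and 15 (PR 90.0).
Interpolate: 14 + (83.60 − 81.8)/(90.0 − 81.8) × (15 − 14) = 14.2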